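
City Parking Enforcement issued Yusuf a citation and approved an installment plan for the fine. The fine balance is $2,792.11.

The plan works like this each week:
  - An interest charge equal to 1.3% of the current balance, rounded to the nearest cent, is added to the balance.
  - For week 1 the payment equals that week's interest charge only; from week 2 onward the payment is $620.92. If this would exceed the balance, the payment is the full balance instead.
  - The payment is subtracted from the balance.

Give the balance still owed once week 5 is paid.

# | Opening | Interest | Payment | End bal
1 | $2,792.11 | $36.30 | $36.30 | $2,792.11
2 | $2,792.11 | $36.30 | $620.92 | $2,207.49
3 | $2,207.49 | $28.70 | $620.92 | $1,615.27
4 | $1,615.27 | $21.00 | $620.92 | $1,015.35
5 | $1,015.35 | $13.20 | $620.92 | $407.63

$407.63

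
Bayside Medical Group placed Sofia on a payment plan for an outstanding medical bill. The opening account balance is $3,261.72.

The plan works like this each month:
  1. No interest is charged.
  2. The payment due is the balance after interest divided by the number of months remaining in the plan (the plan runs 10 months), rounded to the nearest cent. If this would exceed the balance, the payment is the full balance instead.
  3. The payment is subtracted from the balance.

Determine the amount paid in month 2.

$326.17

Month 1: opening $3,261.72; payment $326.17; balance $2,935.55
Month 2: opening $2,935.55; payment $326.17; balance $2,609.38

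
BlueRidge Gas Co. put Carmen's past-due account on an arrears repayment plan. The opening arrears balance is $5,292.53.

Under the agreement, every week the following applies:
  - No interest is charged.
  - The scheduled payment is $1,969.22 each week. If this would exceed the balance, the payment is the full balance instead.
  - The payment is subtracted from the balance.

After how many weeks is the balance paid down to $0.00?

Week 1: opening $5,292.53; payment $1,969.22; balance $3,323.31
Week 2: opening $3,323.31; payment $1,969.22; balance $1,354.09
Week 3: opening $1,354.09; payment $1,354.09; balance $0.00
Balance reaches $0.00 in week 3.

3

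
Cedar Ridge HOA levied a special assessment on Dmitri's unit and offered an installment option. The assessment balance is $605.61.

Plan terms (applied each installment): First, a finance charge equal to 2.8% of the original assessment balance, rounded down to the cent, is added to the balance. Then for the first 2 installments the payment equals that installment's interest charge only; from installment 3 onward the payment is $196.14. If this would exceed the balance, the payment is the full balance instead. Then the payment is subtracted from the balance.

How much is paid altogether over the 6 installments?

# | Opening | Interest | Payment | End bal
1 | $605.61 | $16.95 | $16.95 | $605.61
2 | $605.61 | $16.95 | $16.95 | $605.61
3 | $605.61 | $16.95 | $196.14 | $426.42
4 | $426.42 | $16.95 | $196.14 | $247.23
5 | $247.23 | $16.95 | $196.14 | $68.04
6 | $68.04 | $16.95 | $84.99 | $0.00
Total paid: $707.31

$707.31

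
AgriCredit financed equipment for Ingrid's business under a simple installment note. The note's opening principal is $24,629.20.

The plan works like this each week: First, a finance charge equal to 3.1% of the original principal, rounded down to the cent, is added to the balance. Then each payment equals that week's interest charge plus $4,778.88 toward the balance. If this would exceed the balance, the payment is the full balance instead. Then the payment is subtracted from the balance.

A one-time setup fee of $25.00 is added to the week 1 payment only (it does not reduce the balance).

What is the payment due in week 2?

$5,542.38

Week 1: $24,629.20 +$763.50 interest = $25,392.70; pay $5,542.38 (+ $25.00 fee) → $19,850.32
Week 2: $19,850.32 +$763.50 interest = $20,613.82; pay $5,542.38 → $15,071.44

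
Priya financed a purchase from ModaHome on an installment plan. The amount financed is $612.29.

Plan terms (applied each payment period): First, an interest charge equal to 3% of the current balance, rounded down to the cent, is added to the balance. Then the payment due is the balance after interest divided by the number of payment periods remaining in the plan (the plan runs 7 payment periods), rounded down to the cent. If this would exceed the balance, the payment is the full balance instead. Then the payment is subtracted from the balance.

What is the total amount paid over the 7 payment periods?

$690.30

# | Opening | Interest | Payment | End bal
1 | $612.29 | $18.36 | $90.09 | $540.56
2 | $540.56 | $16.21 | $92.79 | $463.98
3 | $463.98 | $13.91 | $95.57 | $382.32
4 | $382.32 | $11.46 | $98.44 | $295.34
5 | $295.34 | $8.86 | $101.40 | $202.80
6 | $202.80 | $6.08 | $104.44 | $104.44
7 | $104.44 | $3.13 | $107.57 | $0.00
Total paid: $690.30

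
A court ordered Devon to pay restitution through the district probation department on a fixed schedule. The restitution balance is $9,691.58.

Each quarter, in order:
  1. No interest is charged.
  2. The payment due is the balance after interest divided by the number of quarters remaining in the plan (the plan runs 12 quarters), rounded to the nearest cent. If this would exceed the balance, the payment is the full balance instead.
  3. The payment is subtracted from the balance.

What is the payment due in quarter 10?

Quarter 1: $9,691.58 − $807.63 → $8,883.95
Quarter 2: $8,883.95 − $807.63 → $8,076.32
Quarter 3: $8,076.32 − $807.63 → $7,268.69
Quarter 4: $7,268.69 − $807.63 → $6,461.06
Quarter 5: $6,461.06 − $807.63 → $5,653.43
Quarter 6: $5,653.43 − $807.63 → $4,845.80
Quarter 7: $4,845.80 − $807.63 → $4,038.17
Quarter 8: $4,038.17 − $807.63 → $3,230.54
Quarter 9: $3,230.54 − $807.64 → $2,422.90
Quarter 10: $2,422.90 − $807.63 → $1,615.27

$807.63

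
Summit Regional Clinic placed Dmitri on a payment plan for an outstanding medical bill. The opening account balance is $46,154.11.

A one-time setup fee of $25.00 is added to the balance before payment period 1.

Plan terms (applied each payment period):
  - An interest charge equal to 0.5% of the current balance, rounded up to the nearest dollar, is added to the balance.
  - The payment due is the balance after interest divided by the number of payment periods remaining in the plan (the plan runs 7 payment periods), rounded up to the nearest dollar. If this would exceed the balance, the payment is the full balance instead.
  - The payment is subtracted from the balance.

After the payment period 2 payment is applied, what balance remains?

$33,314.11

Payment period 1: opening $46,179.11; interest $231.00 → $46,410.11; payment $6,631.00; balance $39,779.11
Payment period 2: opening $39,779.11; interest $199.00 → $39,978.11; payment $6,664.00; balance $33,314.11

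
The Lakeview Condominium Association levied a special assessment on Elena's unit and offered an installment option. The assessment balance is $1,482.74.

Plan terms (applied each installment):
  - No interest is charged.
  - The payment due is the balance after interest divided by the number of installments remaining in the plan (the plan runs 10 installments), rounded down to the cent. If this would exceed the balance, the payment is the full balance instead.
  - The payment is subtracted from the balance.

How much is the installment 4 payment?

# | Opening | Payment | End bal
1 | $1,482.74 | $148.27 | $1,334.47
2 | $1,334.47 | $148.27 | $1,186.20
3 | $1,186.20 | $148.27 | $1,037.93
4 | $1,037.93 | $148.27 | $889.66

$148.27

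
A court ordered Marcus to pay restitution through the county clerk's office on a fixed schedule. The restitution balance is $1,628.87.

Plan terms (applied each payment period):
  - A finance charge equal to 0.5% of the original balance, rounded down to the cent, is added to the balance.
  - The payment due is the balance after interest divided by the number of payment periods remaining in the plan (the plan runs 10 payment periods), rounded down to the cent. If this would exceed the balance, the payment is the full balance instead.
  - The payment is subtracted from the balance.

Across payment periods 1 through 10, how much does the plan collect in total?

$1,710.27

Payment period 1: $1,628.87 +$8.14 interest = $1,637.01; pay $163.70 → $1,473.31
Payment period 2: $1,473.31 +$8.14 interest = $1,481.45; pay $164.60 → $1,316.85
Payment period 3: $1,316.85 +$8.14 interest = $1,324.99; pay $165.62 → $1,159.37
Payment period 4: $1,159.37 +$8.14 interest = $1,167.51; pay $166.78 → $1,000.73
Payment period 5: $1,000.73 +$8.14 interest = $1,008.87; pay $168.14 → $840.73
Payment period 6: $840.73 +$8.14 interest = $848.87; pay $169.77 → $679.10
Payment period 7: $679.10 +$8.14 interest = $687.24; pay $171.81 → $515.43
Payment period 8: $515.43 +$8.14 interest = $523.57; pay $174.52 → $349.05
Payment period 9: $349.05 +$8.14 interest = $357.19; pay $178.59 → $178.60
Payment period 10: $178.60 +$8.14 interest = $186.74; pay $186.74 → $0.00
Total paid: $1,710.27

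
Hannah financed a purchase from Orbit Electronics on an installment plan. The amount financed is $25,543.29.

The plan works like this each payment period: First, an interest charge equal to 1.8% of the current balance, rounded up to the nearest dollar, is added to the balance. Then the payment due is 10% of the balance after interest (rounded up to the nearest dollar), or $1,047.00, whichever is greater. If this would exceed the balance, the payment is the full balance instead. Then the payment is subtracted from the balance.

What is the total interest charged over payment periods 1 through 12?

$3,572.00

Payment period 1: opening $25,543.29; interest $460.00 → $26,003.29; payment $2,601.00; balance $23,402.29
Payment period 2: opening $23,402.29; interest $422.00 → $23,824.29; payment $2,383.00; balance $21,441.29
Payment period 3: opening $21,441.29; interest $386.00 → $21,827.29; payment $2,183.00; balance $19,644.29
Payment period 4: opening $19,644.29; interest $354.00 → $19,998.29; payment $2,000.00; balance $17,998.29
Payment period 5: opening $17,998.29; interest $324.00 → $18,322.29; payment $1,833.00; balance $16,489.29
Payment period 6: opening $16,489.29; interest $297.00 → $16,786.29; payment $1,679.00; balance $15,107.29
Payment period 7: opening $15,107.29; interest $272.00 → $15,379.29; payment $1,538.00; balance $13,841.29
Payment period 8: opening $13,841.29; interest $250.00 → $14,091.29; payment $1,410.00; balance $12,681.29
Payment period 9: opening $12,681.29; interest $229.00 → $12,910.29; payment $1,292.00; balance $11,618.29
Payment period 10: opening $11,618.29; interest $210.00 → $11,828.29; payment $1,183.00; balance $10,645.29
Payment period 11: opening $10,645.29; interest $192.00 → $10,837.29; payment $1,084.00; balance $9,753.29
Payment period 12: opening $9,753.29; interest $176.00 → $9,929.29; payment $1,047.00; balance $8,882.29
Total interest: $460.00 + $422.00 + $386.00 + $354.00 + $324.00 + $297.00 + $272.00 + $250.00 + $229.00 + $210.00 + $192.00 + $176.00 = $3,572.00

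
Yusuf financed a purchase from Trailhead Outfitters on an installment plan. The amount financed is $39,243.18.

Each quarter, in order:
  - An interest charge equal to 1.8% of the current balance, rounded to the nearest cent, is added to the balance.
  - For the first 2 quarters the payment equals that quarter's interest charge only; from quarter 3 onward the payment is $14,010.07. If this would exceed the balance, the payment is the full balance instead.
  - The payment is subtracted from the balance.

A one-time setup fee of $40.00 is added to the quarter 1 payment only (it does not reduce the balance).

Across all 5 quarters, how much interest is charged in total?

# | Opening | Interest | Payment | Fee | End bal
1 | $39,243.18 | $706.38 | $706.38 | $40.00 | $39,243.18
2 | $39,243.18 | $706.38 | $706.38 | — | $39,243.18
3 | $39,243.18 | $706.38 | $14,010.07 | — | $25,939.49
4 | $25,939.49 | $466.91 | $14,010.07 | — | $12,396.33
5 | $12,396.33 | $223.13 | $12,619.46 | — | $0.00
Total interest: $706.38 + $706.38 + $706.38 + $466.91 + $223.13 = $2,809.18

$2,809.18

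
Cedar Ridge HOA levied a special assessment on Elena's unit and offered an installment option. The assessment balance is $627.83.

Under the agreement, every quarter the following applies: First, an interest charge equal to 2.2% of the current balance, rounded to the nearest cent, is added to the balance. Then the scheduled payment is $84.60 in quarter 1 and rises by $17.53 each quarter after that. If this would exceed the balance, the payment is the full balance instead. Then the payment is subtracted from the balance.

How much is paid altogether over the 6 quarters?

Quarter 1: $627.83 +$13.81 interest = $641.64; pay $84.60 → $557.04
Quarter 2: $557.04 +$12.25 interest = $569.29; pay $102.13 → $467.16
Quarter 3: $467.16 +$10.28 interest = $477.44; pay $119.66 → $357.78
Quarter 4: $357.78 +$7.87 interest = $365.65; pay $137.19 → $228.46
Quarter 5: $228.46 +$5.03 interest = $233.49; pay $154.72 → $78.77
Quarter 6: $78.77 +$1.73 interest = $80.50; pay $80.50 → $0.00
Total paid: $678.80

$678.80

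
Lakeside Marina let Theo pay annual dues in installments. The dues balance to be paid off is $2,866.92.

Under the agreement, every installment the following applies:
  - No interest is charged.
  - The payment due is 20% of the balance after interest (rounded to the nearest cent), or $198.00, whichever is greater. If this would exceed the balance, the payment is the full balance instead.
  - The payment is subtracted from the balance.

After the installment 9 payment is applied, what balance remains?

$147.43

Installment 1: $2,866.92 − $573.38 → $2,293.54
Installment 2: $2,293.54 − $458.71 → $1,834.83
Installment 3: $1,834.83 − $366.97 → $1,467.86
Installment 4: $1,467.86 − $293.57 → $1,174.29
Installment 5: $1,174.29 − $234.86 → $939.43
Installment 6: $939.43 − $198.00 → $741.43
Installment 7: $741.43 − $198.00 → $543.43
Installment 8: $543.43 − $198.00 → $345.43
Installment 9: $345.43 − $198.00 → $147.43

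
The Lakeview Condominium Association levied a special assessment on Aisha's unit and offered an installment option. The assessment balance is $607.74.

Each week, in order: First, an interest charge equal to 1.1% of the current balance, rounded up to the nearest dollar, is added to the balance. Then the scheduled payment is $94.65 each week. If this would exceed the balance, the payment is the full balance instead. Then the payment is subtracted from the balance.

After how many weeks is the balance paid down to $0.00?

7

Week 1: opening $607.74; interest $7.00 → $614.74; payment $94.65; balance $520.09
Week 2: opening $520.09; interest $6.00 → $526.09; payment $94.65; balance $431.44
Week 3: opening $431.44; interest $5.00 → $436.44; payment $94.65; balance $341.79
Week 4: opening $341.79; interest $4.00 → $345.79; payment $94.65; balance $251.14
Week 5: opening $251.14; interest $3.00 → $254.14; payment $94.65; balance $159.49
Week 6: opening $159.49; interest $2.00 → $161.49; payment $94.65; balance $66.84
Week 7: opening $66.84; interest $1.00 → $67.84; payment $67.84; balance $0.00
Balance reaches $0.00 in week 7.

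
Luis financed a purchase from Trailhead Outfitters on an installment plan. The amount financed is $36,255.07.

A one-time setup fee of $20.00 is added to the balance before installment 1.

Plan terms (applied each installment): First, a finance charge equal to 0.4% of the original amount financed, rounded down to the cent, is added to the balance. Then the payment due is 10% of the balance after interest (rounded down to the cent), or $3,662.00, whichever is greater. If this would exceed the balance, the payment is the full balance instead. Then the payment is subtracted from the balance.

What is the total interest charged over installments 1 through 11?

Installment 1: $36,275.07 +$145.02 interest = $36,420.09; pay $3,662.00 → $32,758.09
Installment 2: $32,758.09 +$145.02 interest = $32,903.11; pay $3,662.00 → $29,241.11
Installment 3: $29,241.11 +$145.02 interest = $29,386.13; pay $3,662.00 → $25,724.13
Installment 4: $25,724.13 +$145.02 interest = $25,869.15; pay $3,662.00 → $22,207.15
Installment 5: $22,207.15 +$145.02 interest = $22,352.17; pay $3,662.00 → $18,690.17
Installment 6: $18,690.17 +$145.02 interest = $18,835.19; pay $3,662.00 → $15,173.19
Installment 7: $15,173.19 +$145.02 interest = $15,318.21; pay $3,662.00 → $11,656.21
Installment 8: $11,656.21 +$145.02 interest = $11,801.23; pay $3,662.00 → $8,139.23
Installment 9: $8,139.23 +$145.02 interest = $8,284.25; pay $3,662.00 → $4,622.25
Installment 10: $4,622.25 +$145.02 interest = $4,767.27; pay $3,662.00 → $1,105.27
Installment 11: $1,105.27 +$145.02 interest = $1,250.29; pay $1,250.29 → $0.00
Total interest: $145.02 + $145.02 + $145.02 + $145.02 + $145.02 + $145.02 + $145.02 + $145.02 + $145.02 + $145.02 + $145.02 = $1,595.22

$1,595.22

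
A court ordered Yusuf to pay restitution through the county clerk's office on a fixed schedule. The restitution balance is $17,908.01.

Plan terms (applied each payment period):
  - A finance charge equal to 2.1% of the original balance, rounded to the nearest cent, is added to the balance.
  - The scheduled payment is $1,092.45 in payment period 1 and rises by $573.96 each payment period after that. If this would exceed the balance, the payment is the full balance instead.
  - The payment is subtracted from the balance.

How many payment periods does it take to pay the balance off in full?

Payment period 1: $17,908.01 +$376.07 interest = $18,284.08; pay $1,092.45 → $17,191.63
Payment period 2: $17,191.63 +$376.07 interest = $17,567.70; pay $1,666.41 → $15,901.29
Payment period 3: $15,901.29 +$376.07 interest = $16,277.36; pay $2,240.37 → $14,036.99
Payment period 4: $14,036.99 +$376.07 interest = $14,413.06; pay $2,814.33 → $11,598.73
Payment period 5: $11,598.73 +$376.07 interest = $11,974.80; pay $3,388.29 → $8,586.51
Payment period 6: $8,586.51 +$376.07 interest = $8,962.58; pay $3,962.25 → $5,000.33
Payment period 7: $5,000.33 +$376.07 interest = $5,376.40; pay $4,536.21 → $840.19
Payment period 8: $840.19 +$376.07 interest = $1,216.26; pay $1,216.26 → $0.00
Balance reaches $0.00 in payment period 8.

8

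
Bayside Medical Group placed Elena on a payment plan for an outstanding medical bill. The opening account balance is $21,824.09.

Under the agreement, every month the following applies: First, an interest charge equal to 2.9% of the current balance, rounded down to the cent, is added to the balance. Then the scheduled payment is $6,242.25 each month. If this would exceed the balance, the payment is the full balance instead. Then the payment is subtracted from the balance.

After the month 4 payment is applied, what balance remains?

Month 1: opening $21,824.09; interest $632.89 → $22,456.98; payment $6,242.25; balance $16,214.73
Month 2: opening $16,214.73; interest $470.22 → $16,684.95; payment $6,242.25; balance $10,442.70
Month 3: opening $10,442.70; interest $302.83 → $10,745.53; payment $6,242.25; balance $4,503.28
Month 4: opening $4,503.28; interest $130.59 → $4,633.87; payment $4,633.87; balance $0.00

$0.00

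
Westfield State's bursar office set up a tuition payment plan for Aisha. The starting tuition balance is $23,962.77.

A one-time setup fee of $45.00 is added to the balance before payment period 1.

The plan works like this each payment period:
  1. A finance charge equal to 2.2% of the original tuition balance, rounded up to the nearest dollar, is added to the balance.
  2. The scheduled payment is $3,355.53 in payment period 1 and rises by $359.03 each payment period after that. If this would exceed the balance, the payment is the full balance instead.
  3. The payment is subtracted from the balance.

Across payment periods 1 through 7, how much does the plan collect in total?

Payment period 1: $24,007.77 +$528.00 interest = $24,535.77; pay $3,355.53 → $21,180.24
Payment period 2: $21,180.24 +$528.00 interest = $21,708.24; pay $3,714.56 → $17,993.68
Payment period 3: $17,993.68 +$528.00 interest = $18,521.68; pay $4,073.59 → $14,448.09
Payment period 4: $14,448.09 +$528.00 interest = $14,976.09; pay $4,432.62 → $10,543.47
Payment period 5: $10,543.47 +$528.00 interest = $11,071.47; pay $4,791.65 → $6,279.82
Payment period 6: $6,279.82 +$528.00 interest = $6,807.82; pay $5,150.68 → $1,657.14
Payment period 7: $1,657.14 +$528.00 interest = $2,185.14; pay $2,185.14 → $0.00
Total paid: $27,703.77

$27,703.77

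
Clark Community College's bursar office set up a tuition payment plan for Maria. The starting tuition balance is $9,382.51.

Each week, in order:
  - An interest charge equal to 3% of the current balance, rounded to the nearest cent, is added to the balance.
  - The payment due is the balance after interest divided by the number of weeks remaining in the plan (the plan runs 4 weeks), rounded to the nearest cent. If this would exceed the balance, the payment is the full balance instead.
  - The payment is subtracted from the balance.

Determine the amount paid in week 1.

$2,416.00

Week 1: opening $9,382.51; interest $281.48 → $9,663.99; payment $2,416.00; balance $7,247.99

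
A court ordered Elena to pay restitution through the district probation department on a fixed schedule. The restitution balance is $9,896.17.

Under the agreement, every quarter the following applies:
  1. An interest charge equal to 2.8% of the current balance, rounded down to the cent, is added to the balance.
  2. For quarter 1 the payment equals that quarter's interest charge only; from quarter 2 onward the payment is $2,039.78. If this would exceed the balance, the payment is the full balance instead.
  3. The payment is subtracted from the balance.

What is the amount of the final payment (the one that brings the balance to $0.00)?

# | Opening | Interest | Payment | End bal
1 | $9,896.17 | $277.09 | $277.09 | $9,896.17
2 | $9,896.17 | $277.09 | $2,039.78 | $8,133.48
3 | $8,133.48 | $227.73 | $2,039.78 | $6,321.43
4 | $6,321.43 | $177.00 | $2,039.78 | $4,458.65
5 | $4,458.65 | $124.84 | $2,039.78 | $2,543.71
6 | $2,543.71 | $71.22 | $2,039.78 | $575.15
7 | $575.15 | $16.10 | $591.25 | $0.00

$591.25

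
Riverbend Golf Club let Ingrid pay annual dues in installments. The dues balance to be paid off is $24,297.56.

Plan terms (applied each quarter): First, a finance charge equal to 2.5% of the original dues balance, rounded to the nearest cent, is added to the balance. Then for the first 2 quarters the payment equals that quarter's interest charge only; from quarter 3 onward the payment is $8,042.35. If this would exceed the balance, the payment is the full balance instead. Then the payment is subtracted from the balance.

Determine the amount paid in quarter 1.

$607.44

Quarter 1: opening $24,297.56; interest $607.44 → $24,905.00; payment $607.44; balance $24,297.56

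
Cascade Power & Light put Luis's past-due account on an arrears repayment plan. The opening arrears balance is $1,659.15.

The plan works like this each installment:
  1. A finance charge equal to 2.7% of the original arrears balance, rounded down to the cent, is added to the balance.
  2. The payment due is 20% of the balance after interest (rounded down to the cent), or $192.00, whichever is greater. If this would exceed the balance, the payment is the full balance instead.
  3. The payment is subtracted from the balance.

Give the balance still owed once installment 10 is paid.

Installment 1: opening $1,659.15; interest $44.79 → $1,703.94; payment $340.78; balance $1,363.16
Installment 2: opening $1,363.16; interest $44.79 → $1,407.95; payment $281.59; balance $1,126.36
Installment 3: opening $1,126.36; interest $44.79 → $1,171.15; payment $234.23; balance $936.92
Installment 4: opening $936.92; interest $44.79 → $981.71; payment $196.34; balance $785.37
Installment 5: opening $785.37; interest $44.79 → $830.16; payment $192.00; balance $638.16
Installment 6: opening $638.16; interest $44.79 → $682.95; payment $192.00; balance $490.95
Installment 7: opening $490.95; interest $44.79 → $535.74; payment $192.00; balance $343.74
Installment 8: opening $343.74; interest $44.79 → $388.53; payment $192.00; balance $196.53
Installment 9: opening $196.53; interest $44.79 → $241.32; payment $192.00; balance $49.32
Installment 10: opening $49.32; interest $44.79 → $94.11; payment $94.11; balance $0.00

$0.00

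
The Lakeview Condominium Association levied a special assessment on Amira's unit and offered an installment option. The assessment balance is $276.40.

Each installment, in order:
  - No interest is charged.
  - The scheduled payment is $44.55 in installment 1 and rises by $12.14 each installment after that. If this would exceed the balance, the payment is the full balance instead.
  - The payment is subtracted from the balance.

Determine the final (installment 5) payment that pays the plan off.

$25.36

Installment 1: $276.40 − $44.55 → $231.85
Installment 2: $231.85 − $56.69 → $175.16
Installment 3: $175.16 − $68.83 → $106.33
Installment 4: $106.33 − $80.97 → $25.36
Installment 5: $25.36 − $25.36 → $0.00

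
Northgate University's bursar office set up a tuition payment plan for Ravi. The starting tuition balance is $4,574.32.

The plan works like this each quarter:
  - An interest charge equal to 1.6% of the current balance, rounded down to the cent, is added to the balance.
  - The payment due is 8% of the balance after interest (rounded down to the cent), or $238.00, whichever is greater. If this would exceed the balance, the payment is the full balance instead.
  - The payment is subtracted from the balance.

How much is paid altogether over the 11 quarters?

# | Opening | Interest | Payment | End bal
1 | $4,574.32 | $73.18 | $371.80 | $4,275.70
2 | $4,275.70 | $68.41 | $347.52 | $3,996.59
3 | $3,996.59 | $63.94 | $324.84 | $3,735.69
4 | $3,735.69 | $59.77 | $303.63 | $3,491.83
5 | $3,491.83 | $55.86 | $283.81 | $3,263.88
6 | $3,263.88 | $52.22 | $265.28 | $3,050.82
7 | $3,050.82 | $48.81 | $247.97 | $2,851.66
8 | $2,851.66 | $45.62 | $238.00 | $2,659.28
9 | $2,659.28 | $42.54 | $238.00 | $2,463.82
10 | $2,463.82 | $39.42 | $238.00 | $2,265.24
11 | $2,265.24 | $36.24 | $238.00 | $2,063.48
Total paid: $3,096.85

$3,096.85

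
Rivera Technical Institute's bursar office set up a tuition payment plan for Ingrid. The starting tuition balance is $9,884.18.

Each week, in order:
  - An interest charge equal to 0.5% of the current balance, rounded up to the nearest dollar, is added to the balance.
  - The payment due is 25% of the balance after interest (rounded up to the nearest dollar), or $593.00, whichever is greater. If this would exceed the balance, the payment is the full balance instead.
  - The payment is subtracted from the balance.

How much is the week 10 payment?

Week 1: opening $9,884.18; interest $50.00 → $9,934.18; payment $2,484.00; balance $7,450.18
Week 2: opening $7,450.18; interest $38.00 → $7,488.18; payment $1,873.00; balance $5,615.18
Week 3: opening $5,615.18; interest $29.00 → $5,644.18; payment $1,412.00; balance $4,232.18
Week 4: opening $4,232.18; interest $22.00 → $4,254.18; payment $1,064.00; balance $3,190.18
Week 5: opening $3,190.18; interest $16.00 → $3,206.18; payment $802.00; balance $2,404.18
Week 6: opening $2,404.18; interest $13.00 → $2,417.18; payment $605.00; balance $1,812.18
Week 7: opening $1,812.18; interest $10.00 → $1,822.18; payment $593.00; balance $1,229.18
Week 8: opening $1,229.18; interest $7.00 → $1,236.18; payment $593.00; balance $643.18
Week 9: opening $643.18; interest $4.00 → $647.18; payment $593.00; balance $54.18
Week 10: opening $54.18; interest $1.00 → $55.18; payment $55.18; balance $0.00

$55.18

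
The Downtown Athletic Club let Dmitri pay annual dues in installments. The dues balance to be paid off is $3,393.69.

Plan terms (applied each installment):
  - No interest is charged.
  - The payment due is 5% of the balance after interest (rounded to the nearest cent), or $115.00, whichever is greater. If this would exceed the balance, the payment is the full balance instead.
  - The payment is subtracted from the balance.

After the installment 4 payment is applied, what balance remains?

Installment 1: $3,393.69 − $169.68 → $3,224.01
Installment 2: $3,224.01 − $161.20 → $3,062.81
Installment 3: $3,062.81 − $153.14 → $2,909.67
Installment 4: $2,909.67 − $145.48 → $2,764.19

$2,764.19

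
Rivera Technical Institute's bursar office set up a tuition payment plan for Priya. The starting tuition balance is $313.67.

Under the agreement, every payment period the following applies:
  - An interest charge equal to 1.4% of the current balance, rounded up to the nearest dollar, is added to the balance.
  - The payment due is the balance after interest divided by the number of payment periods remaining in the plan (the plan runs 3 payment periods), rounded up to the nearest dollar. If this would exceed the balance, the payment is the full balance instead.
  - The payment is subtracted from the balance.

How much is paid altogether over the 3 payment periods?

$323.67

# | Opening | Interest | Payment | End bal
1 | $313.67 | $5.00 | $107.00 | $211.67
2 | $211.67 | $3.00 | $108.00 | $106.67
3 | $106.67 | $2.00 | $108.67 | $0.00
Total paid: $323.67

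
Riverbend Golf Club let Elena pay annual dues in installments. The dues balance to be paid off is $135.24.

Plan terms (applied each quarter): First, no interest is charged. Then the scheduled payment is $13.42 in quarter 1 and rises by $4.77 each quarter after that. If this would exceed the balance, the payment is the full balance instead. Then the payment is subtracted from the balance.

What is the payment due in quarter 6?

$20.44

Quarter 1: $135.24 − $13.42 → $121.82
Quarter 2: $121.82 − $18.19 → $103.63
Quarter 3: $103.63 − $22.96 → $80.67
Quarter 4: $80.67 − $27.73 → $52.94
Quarter 5: $52.94 − $32.50 → $20.44
Quarter 6: $20.44 − $20.44 → $0.00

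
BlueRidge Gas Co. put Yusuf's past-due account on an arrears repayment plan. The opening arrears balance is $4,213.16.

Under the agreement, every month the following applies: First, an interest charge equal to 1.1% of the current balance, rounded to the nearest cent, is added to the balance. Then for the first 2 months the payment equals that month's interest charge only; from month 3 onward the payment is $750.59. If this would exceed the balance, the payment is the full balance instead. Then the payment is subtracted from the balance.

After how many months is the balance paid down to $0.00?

8

Month 1: $4,213.16 +$46.34 interest = $4,259.50; pay $46.34 → $4,213.16
Month 2: $4,213.16 +$46.34 interest = $4,259.50; pay $46.34 → $4,213.16
Month 3: $4,213.16 +$46.34 interest = $4,259.50; pay $750.59 → $3,508.91
Month 4: $3,508.91 +$38.60 interest = $3,547.51; pay $750.59 → $2,796.92
Month 5: $2,796.92 +$30.77 interest = $2,827.69; pay $750.59 → $2,077.10
Month 6: $2,077.10 +$22.85 interest = $2,099.95; pay $750.59 → $1,349.36
Month 7: $1,349.36 +$14.84 interest = $1,364.20; pay $750.59 → $613.61
Month 8: $613.61 +$6.75 interest = $620.36; pay $620.36 → $0.00
Balance reaches $0.00 in month 8.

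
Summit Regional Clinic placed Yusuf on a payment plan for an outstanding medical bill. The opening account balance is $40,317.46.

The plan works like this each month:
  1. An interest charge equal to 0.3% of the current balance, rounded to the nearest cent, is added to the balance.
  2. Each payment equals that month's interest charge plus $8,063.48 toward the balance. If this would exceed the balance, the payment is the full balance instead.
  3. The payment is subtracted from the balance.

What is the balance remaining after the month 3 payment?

$16,127.02

Month 1: opening $40,317.46; interest $120.95 → $40,438.41; payment $8,184.43; balance $32,253.98
Month 2: opening $32,253.98; interest $96.76 → $32,350.74; payment $8,160.24; balance $24,190.50
Month 3: opening $24,190.50; interest $72.57 → $24,263.07; payment $8,136.05; balance $16,127.02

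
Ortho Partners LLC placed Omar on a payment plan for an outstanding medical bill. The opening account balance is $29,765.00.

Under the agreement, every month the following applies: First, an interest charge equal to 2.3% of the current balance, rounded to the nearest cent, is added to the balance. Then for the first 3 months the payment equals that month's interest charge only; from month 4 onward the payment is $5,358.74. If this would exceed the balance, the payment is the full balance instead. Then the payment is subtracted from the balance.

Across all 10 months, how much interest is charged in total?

Month 1: opening $29,765.00; interest $684.60 → $30,449.60; payment $684.60; balance $29,765.00
Month 2: opening $29,765.00; interest $684.60 → $30,449.60; payment $684.60; balance $29,765.00
Month 3: opening $29,765.00; interest $684.60 → $30,449.60; payment $684.60; balance $29,765.00
Month 4: opening $29,765.00; interest $684.60 → $30,449.60; payment $5,358.74; balance $25,090.86
Month 5: opening $25,090.86; interest $577.09 → $25,667.95; payment $5,358.74; balance $20,309.21
Month 6: opening $20,309.21; interest $467.11 → $20,776.32; payment $5,358.74; balance $15,417.58
Month 7: opening $15,417.58; interest $354.60 → $15,772.18; payment $5,358.74; balance $10,413.44
Month 8: opening $10,413.44; interest $239.51 → $10,652.95; payment $5,358.74; balance $5,294.21
Month 9: opening $5,294.21; interest $121.77 → $5,415.98; payment $5,358.74; balance $57.24
Month 10: opening $57.24; interest $1.32 → $58.56; payment $58.56; balance $0.00
Total interest: $684.60 + $684.60 + $684.60 + $684.60 + $577.09 + $467.11 + $354.60 + $239.51 + $121.77 + $1.32 = $4,499.80

$4,499.80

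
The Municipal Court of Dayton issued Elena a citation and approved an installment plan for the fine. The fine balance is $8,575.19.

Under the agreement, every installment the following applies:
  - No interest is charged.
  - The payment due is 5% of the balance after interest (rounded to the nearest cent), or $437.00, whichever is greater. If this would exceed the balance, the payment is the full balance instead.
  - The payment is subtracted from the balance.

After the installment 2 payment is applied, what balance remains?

$7,701.19

Installment 1: $8,575.19 − $437.00 → $8,138.19
Installment 2: $8,138.19 − $437.00 → $7,701.19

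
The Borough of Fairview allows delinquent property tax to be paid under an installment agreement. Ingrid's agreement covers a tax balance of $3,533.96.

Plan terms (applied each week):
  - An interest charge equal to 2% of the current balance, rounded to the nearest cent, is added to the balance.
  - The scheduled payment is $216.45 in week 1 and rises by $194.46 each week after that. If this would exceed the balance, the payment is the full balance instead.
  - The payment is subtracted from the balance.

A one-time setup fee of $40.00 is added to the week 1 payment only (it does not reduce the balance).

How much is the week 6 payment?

$807.31

Week 1: opening $3,533.96; interest $70.68 → $3,604.64; payment $216.45 (+ $40.00 fee); balance $3,388.19
Week 2: opening $3,388.19; interest $67.76 → $3,455.95; payment $410.91; balance $3,045.04
Week 3: opening $3,045.04; interest $60.90 → $3,105.94; payment $605.37; balance $2,500.57
Week 4: opening $2,500.57; interest $50.01 → $2,550.58; payment $799.83; balance $1,750.75
Week 5: opening $1,750.75; interest $35.02 → $1,785.77; payment $994.29; balance $791.48
Week 6: opening $791.48; interest $15.83 → $807.31; payment $807.31; balance $0.00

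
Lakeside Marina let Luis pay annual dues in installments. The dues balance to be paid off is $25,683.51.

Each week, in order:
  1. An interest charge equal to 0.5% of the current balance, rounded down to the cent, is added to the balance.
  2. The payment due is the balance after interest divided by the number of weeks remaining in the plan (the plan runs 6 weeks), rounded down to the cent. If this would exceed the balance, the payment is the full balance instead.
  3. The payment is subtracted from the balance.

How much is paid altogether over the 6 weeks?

Week 1: $25,683.51 +$128.41 interest = $25,811.92; pay $4,301.98 → $21,509.94
Week 2: $21,509.94 +$107.54 interest = $21,617.48; pay $4,323.49 → $17,293.99
Week 3: $17,293.99 +$86.46 interest = $17,380.45; pay $4,345.11 → $13,035.34
Week 4: $13,035.34 +$65.17 interest = $13,100.51; pay $4,366.83 → $8,733.68
Week 5: $8,733.68 +$43.66 interest = $8,777.34; pay $4,388.67 → $4,388.67
Week 6: $4,388.67 +$21.94 interest = $4,410.61; pay $4,410.61 → $0.00
Total paid: $26,136.69

$26,136.69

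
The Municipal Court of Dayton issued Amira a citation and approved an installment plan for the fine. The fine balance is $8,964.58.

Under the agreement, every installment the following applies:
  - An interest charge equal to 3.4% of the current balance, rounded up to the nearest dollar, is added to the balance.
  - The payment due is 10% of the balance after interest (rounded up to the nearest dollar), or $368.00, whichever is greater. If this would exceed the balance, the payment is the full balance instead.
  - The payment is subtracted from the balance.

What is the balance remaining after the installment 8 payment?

Installment 1: opening $8,964.58; interest $305.00 → $9,269.58; payment $927.00; balance $8,342.58
Installment 2: opening $8,342.58; interest $284.00 → $8,626.58; payment $863.00; balance $7,763.58
Installment 3: opening $7,763.58; interest $264.00 → $8,027.58; payment $803.00; balance $7,224.58
Installment 4: opening $7,224.58; interest $246.00 → $7,470.58; payment $748.00; balance $6,722.58
Installment 5: opening $6,722.58; interest $229.00 → $6,951.58; payment $696.00; balance $6,255.58
Installment 6: opening $6,255.58; interest $213.00 → $6,468.58; payment $647.00; balance $5,821.58
Installment 7: opening $5,821.58; interest $198.00 → $6,019.58; payment $602.00; balance $5,417.58
Installment 8: opening $5,417.58; interest $185.00 → $5,602.58; payment $561.00; balance $5,041.58

$5,041.58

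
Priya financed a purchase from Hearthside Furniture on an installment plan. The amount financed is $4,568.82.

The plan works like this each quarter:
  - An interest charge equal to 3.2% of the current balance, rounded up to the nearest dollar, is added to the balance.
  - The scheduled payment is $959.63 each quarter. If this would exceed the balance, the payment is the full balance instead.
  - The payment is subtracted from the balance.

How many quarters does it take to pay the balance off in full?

Quarter 1: $4,568.82 +$147.00 interest = $4,715.82; pay $959.63 → $3,756.19
Quarter 2: $3,756.19 +$121.00 interest = $3,877.19; pay $959.63 → $2,917.56
Quarter 3: $2,917.56 +$94.00 interest = $3,011.56; pay $959.63 → $2,051.93
Quarter 4: $2,051.93 +$66.00 interest = $2,117.93; pay $959.63 → $1,158.30
Quarter 5: $1,158.30 +$38.00 interest = $1,196.30; pay $959.63 → $236.67
Quarter 6: $236.67 +$8.00 interest = $244.67; pay $244.67 → $0.00
Balance reaches $0.00 in quarter 6.

6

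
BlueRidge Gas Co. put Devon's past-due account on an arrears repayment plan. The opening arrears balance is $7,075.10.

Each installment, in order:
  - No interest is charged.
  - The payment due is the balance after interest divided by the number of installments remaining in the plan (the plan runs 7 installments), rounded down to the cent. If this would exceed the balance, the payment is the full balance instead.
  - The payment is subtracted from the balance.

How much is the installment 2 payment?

$1,010.73

Installment 1: opening $7,075.10; payment $1,010.72; balance $6,064.38
Installment 2: opening $6,064.38; payment $1,010.73; balance $5,053.65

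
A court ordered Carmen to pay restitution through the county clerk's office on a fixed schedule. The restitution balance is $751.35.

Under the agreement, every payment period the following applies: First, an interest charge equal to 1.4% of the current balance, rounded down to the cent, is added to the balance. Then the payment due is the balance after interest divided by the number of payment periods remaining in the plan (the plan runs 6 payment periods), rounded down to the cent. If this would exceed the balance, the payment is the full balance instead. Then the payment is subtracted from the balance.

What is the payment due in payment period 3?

$130.55

Payment period 1: opening $751.35; interest $10.51 → $761.86; payment $126.97; balance $634.89
Payment period 2: opening $634.89; interest $8.88 → $643.77; payment $128.75; balance $515.02
Payment period 3: opening $515.02; interest $7.21 → $522.23; payment $130.55; balance $391.68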